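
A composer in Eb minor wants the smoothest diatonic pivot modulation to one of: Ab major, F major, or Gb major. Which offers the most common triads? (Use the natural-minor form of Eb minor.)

Gb major

Triads of Eb minor (natural minor): Eb minor (i), F diminished (ii°), Gb major (III), Ab minor (iv), Bb minor (v), Cb major (VI), Db major (VII).
Ab major shares 2: Bbm, Db.
F major shares 0: none.
Gb major shares 7: Ebm, Fdim, Gb, Abm, Bbm, Cb, Db.
The most common triads (7) are shared with Gb major.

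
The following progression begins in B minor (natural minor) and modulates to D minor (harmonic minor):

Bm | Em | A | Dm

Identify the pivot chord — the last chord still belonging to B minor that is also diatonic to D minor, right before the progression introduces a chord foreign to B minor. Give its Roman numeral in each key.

A — VII in B minor, V in D minor

Chords diatonic to B minor: Bm, C#dim, D, Em, F#m, G, A.
Reading the progression, the first chord not in that set is Dm, so the modulation leaves B minor there.
The chord immediately before Dm is A, which is diatonic to both keys: VII in B minor and V in D minor.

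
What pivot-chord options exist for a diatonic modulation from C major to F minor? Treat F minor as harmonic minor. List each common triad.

Triads in C major: C major (I), D minor (ii), E minor (iii), F major (IV), G major (V), A minor (vi), B diminished (vii°).
Triads in F minor (harmonic minor): F minor (i), G diminished (ii°), Ab augmented (III+), Bb minor (iv), C major (V), Db major (VI), E diminished (vii°).
Shared triads with their functions: C major (I in C major, V in F minor).

C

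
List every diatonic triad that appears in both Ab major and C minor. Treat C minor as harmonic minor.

Ab, Cm, Fm

Triads in Ab major: Ab (I), Bbm (ii), Cm (iii), Db (IV), Eb (V), Fm (vi), Gdim (vii°).
Triads in C minor (harmonic minor): Cm (i), Ddim (ii°), Ebaug (III+), Fm (iv), G (V), Ab (VI), Bdim (vii°).
Shared triads with their functions: Ab (I in Ab major, VI in C minor); Cm (iii in Ab major, i in C minor); Fm (vi in Ab major, iv in C minor).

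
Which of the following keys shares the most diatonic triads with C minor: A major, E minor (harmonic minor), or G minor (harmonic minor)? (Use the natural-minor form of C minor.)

Triads of C minor (natural minor): C minor (i), D diminished (ii°), Eb major (III), F minor (iv), G minor (v), Ab major (VI), Bb major (VII).
A major shares 0: none.
E minor (harmonic minor) shares 0: none.
G minor (harmonic minor) shares 3: Cm, Eb, Gm.
The most common triads (3) are shared with G minor.

G minor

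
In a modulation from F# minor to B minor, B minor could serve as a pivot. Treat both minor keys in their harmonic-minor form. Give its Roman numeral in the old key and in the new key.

iv in F# minor; i in B minor

The scale of F# minor (harmonic minor) is F# G# A B C# D E#; B is degree 4, and the triad built there (B-D-F#) is minor, so it is iv.
The scale of B minor (harmonic minor) is B C# D E F# G A#; B is degree 1, and the triad built there (B-D-F#) is minor, so it is i.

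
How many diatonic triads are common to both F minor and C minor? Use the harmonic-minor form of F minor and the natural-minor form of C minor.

1

Diatonic triads of F minor (harmonic minor): F minor (i), G diminished (ii°), A♭ augmented (III+), B♭ minor (iv), C major (V), D♭ major (VI), E diminished (vii°).
Diatonic triads of C minor (natural minor): C minor (i), D diminished (ii°), E♭ major (III), F minor (iv), G minor (v), A♭ major (VI), B♭ major (VII).
Matching root and quality in both lists: F minor.
That gives 1 common triad.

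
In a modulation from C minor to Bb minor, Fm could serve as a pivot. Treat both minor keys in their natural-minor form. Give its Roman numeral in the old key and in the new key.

iv in C minor; v in Bb minor

The scale of C minor (natural minor) is C D Eb F G Ab Bb; F is degree 4, and the triad built there (F-Ab-C) is minor, so it is iv.
The scale of Bb minor (natural minor) is Bb C Db Eb F Gb Ab; F is degree 5, and the triad built there (F-Ab-C) is minor, so it is v.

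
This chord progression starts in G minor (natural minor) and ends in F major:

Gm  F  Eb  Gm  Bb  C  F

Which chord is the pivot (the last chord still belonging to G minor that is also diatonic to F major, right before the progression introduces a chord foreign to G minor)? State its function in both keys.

Bb — III in G minor, IV in F major

Chords diatonic to G minor: Gm, Adim, Bb, Cm, Dm, Eb, F.
Reading the progression, the first chord not in that set is C, so the modulation leaves G minor there.
The chord immediately before C is Bb, which is diatonic to both keys: III in G minor and IV in F major.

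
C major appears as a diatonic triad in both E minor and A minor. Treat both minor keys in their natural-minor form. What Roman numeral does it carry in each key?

VI in E minor; III in A minor

The scale of E minor (natural minor) is E F# G A B C D; C is degree 6, and the triad built there (C-E-G) is major, so it is VI.
The scale of A minor (natural minor) is A B C D E F G; C is degree 3, and the triad built there (C-E-G) is major, so it is III.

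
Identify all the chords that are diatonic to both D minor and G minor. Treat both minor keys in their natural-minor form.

Dm, F, Gm, B♭

Triads in D minor (natural minor): Dm (i), Edim (ii°), F (III), Gm (iv), Am (v), B♭ (VI), C (VII).
Triads in G minor (natural minor): Gm (i), Adim (ii°), B♭ (III), Cm (iv), Dm (v), E♭ (VI), F (VII).
Shared triads with their functions: Dm (i in D minor, v in G minor); F (III in D minor, VII in G minor); Gm (iv in D minor, i in G minor); B♭ (VI in D minor, III in G minor).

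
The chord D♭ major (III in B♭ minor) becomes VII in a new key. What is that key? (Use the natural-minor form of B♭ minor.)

E♭ minor

The numeral VII denotes a major triad on scale degree 7. With D♭ on degree 7, the tonic of the new key is E♭.
Degree 7 carries a major triad in natural-minor keys, so the destination is E♭ minor.
Check: the diatonic triads of E♭ minor (natural minor) are E♭m (i), Fdim (ii°), G♭ (III), A♭m (iv), B♭m (v), C♭ (VI), D♭ (VII) — D♭ major is indeed VII.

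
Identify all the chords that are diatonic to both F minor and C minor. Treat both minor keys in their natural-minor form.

Fm, Ab, Cm, Eb

Triads in F minor (natural minor): Fm (i), Gdim (ii°), Ab (III), Bbm (iv), Cm (v), Db (VI), Eb (VII).
Triads in C minor (natural minor): Cm (i), Ddim (ii°), Eb (III), Fm (iv), Gm (v), Ab (VI), Bb (VII).
Shared triads with their functions: Fm (i in F minor, iv in C minor); Ab (III in F minor, VI in C minor); Cm (v in F minor, i in C minor); Eb (VII in F minor, III in C minor).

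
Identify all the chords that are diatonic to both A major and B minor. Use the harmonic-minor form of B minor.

Bm

Triads in A major: A (I), Bm (ii), C#m (iii), D (IV), E (V), F#m (vi), G#dim (vii°).
Triads in B minor (harmonic minor): Bm (i), C#dim (ii°), Daug (III+), Em (iv), F# (V), G (VI), A#dim (vii°).
Shared triads with their functions: Bm (ii in A major, i in B minor).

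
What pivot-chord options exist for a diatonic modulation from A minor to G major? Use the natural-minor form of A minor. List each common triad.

Triads in A minor (natural minor): Am (i), Bdim (ii°), C (III), Dm (iv), Em (v), F (VI), G (VII).
Triads in G major: G (I), Am (ii), Bm (iii), C (IV), D (V), Em (vi), F#dim (vii°).
Shared triads with their functions: Am (i in A minor, ii in G major); C (III in A minor, IV in G major); Em (v in A minor, vi in G major); G (VII in A minor, I in G major).

Am, C, Em, G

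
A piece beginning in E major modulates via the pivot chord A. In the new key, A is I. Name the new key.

The numeral I denotes a major triad on scale degree 1. With A on degree 1, the tonic of the new key is A.
Degree 1 carries a major triad in major keys, so the destination is A major.
Check: the diatonic triads of A major are A (I), Bm (ii), C#m (iii), D (IV), E (V), F#m (vi), G#dim (vii°) — A is indeed I.

A major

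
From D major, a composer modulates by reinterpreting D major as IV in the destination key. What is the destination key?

A major

The numeral IV denotes a major triad on scale degree 4. With D on degree 4, the tonic of the new key is A.
Degree 4 carries a major triad in major keys, so the destination is A major.
Check: the diatonic triads of A major are A (I), Bm (ii), C#m (iii), D (IV), E (V), F#m (vi), G#dim (vii°) — D major is indeed IV.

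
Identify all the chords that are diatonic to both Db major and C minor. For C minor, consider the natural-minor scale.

Triads in Db major: Db (I), Ebm (ii), Fm (iii), Gb (IV), Ab (V), Bbm (vi), Cdim (vii°).
Triads in C minor (natural minor): Cm (i), Ddim (ii°), Eb (III), Fm (iv), Gm (v), Ab (VI), Bb (VII).
Shared triads with their functions: Fm (iii in Db major, iv in C minor); Ab (V in Db major, VI in C minor).

Fm, Ab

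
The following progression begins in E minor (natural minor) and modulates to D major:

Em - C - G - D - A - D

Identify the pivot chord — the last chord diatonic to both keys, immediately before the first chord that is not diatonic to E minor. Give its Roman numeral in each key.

Chords diatonic to E minor: Em, F#dim, G, Am, Bm, C, D.
Reading the progression, the first chord not in that set is A, so the modulation leaves E minor there.
The chord immediately before A is D, which is diatonic to both keys: VII in E minor and I in D major.

D — VII in E minor, I in D major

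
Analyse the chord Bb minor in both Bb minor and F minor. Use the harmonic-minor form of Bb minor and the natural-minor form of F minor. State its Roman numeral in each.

i in Bb minor; iv in F minor

The scale of Bb minor (harmonic minor) is Bb C Db Eb F Gb A; Bb is degree 1, and the triad built there (Bb-Db-F) is minor, so it is i.
The scale of F minor (natural minor) is F G Ab Bb C Db Eb; Bb is degree 4, and the triad built there (Bb-Db-F) is minor, so it is iv.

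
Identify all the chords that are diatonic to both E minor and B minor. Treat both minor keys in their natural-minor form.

Em, G, Bm, D

Triads in E minor (natural minor): E minor (i), F# diminished (ii°), G major (III), A minor (iv), B minor (v), C major (VI), D major (VII).
Triads in B minor (natural minor): B minor (i), C# diminished (ii°), D major (III), E minor (iv), F# minor (v), G major (VI), A major (VII).
Shared triads with their functions: E minor (i in E minor, iv in B minor); G major (III in E minor, VI in B minor); B minor (v in E minor, i in B minor); D major (VII in E minor, III in B minor).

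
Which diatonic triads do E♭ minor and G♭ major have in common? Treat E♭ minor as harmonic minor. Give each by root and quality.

Triads in E♭ minor (harmonic minor): E♭m (i), Fdim (ii°), G♭aug (III+), A♭m (iv), B♭ (V), C♭ (VI), Ddim (vii°).
Triads in G♭ major: G♭ (I), A♭m (ii), B♭m (iii), C♭ (IV), D♭ (V), E♭m (vi), Fdim (vii°).
Shared triads with their functions: E♭m (i in E♭ minor, vi in G♭ major); Fdim (ii° in E♭ minor, vii° in G♭ major); A♭m (iv in E♭ minor, ii in G♭ major); C♭ (VI in E♭ minor, IV in G♭ major).

E♭m, Fdim, A♭m, C♭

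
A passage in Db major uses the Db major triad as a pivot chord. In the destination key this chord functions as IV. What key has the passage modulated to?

Ab major

The numeral IV denotes a major triad on scale degree 4. With Db on degree 4, the tonic of the new key is Ab.
Degree 4 carries a major triad in major keys, so the destination is Ab major.
Check: the diatonic triads of Ab major are Ab (I), Bbm (ii), Cm (iii), Db (IV), Eb (V), Fm (vi), Gdim (vii°) — Db major is indeed IV.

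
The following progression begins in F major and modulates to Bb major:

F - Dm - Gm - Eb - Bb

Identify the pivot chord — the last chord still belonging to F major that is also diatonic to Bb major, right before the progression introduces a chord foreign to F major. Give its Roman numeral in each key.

Chords diatonic to F major: F, Gm, Am, Bb, C, Dm, Edim.
Reading the progression, the first chord not in that set is Eb, so the modulation leaves F major there.
The chord immediately before Eb is Gm, which is diatonic to both keys: ii in F major and vi in Bb major.

Gm — ii in F major, vi in Bb major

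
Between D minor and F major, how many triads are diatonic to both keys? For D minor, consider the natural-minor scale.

7

Diatonic triads of D minor (natural minor): Dm (i), Edim (ii°), F (III), Gm (iv), Am (v), B♭ (VI), C (VII).
Diatonic triads of F major: F (I), Gm (ii), Am (iii), B♭ (IV), C (V), Dm (vi), Edim (vii°).
Matching root and quality in both lists: Dm, Edim, F, Gm, Am, B♭, C.
That gives 7 common triads.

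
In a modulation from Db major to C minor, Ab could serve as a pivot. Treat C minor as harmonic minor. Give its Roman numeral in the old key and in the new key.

The scale of Db major is Db Eb F Gb Ab Bb C; Ab is degree 5, and the triad built there (Ab-C-Eb) is major, so it is V.
The scale of C minor (harmonic minor) is C D Eb F G Ab B; Ab is degree 6, and the triad built there (Ab-C-Eb) is major, so it is VI.

V in Db major; VI in C minor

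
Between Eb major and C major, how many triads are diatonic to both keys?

Diatonic triads of Eb major: Eb major (I), F minor (ii), G minor (iii), Ab major (IV), Bb major (V), C minor (vi), D diminished (vii°).
Diatonic triads of C major: C major (I), D minor (ii), E minor (iii), F major (IV), G major (V), A minor (vi), B diminished (vii°).
No triad has the same root and quality in both keys.

0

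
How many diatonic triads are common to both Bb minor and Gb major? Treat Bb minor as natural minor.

4

Diatonic triads of Bb minor (natural minor): Bbm (i), Cdim (ii°), Db (III), Ebm (iv), Fm (v), Gb (VI), Ab (VII).
Diatonic triads of Gb major: Gb (I), Abm (ii), Bbm (iii), Cb (IV), Db (V), Ebm (vi), Fdim (vii°).
Matching root and quality in both lists: Bbm, Db, Ebm, Gb.
That gives 4 common triads.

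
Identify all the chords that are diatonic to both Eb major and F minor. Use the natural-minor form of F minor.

Eb, Fm, Ab, Cm

Triads in Eb major: Eb (I), Fm (ii), Gm (iii), Ab (IV), Bb (V), Cm (vi), Ddim (vii°).
Triads in F minor (natural minor): Fm (i), Gdim (ii°), Ab (III), Bbm (iv), Cm (v), Db (VI), Eb (VII).
Shared triads with their functions: Eb (I in Eb major, VII in F minor); Fm (ii in Eb major, i in F minor); Ab (IV in Eb major, III in F minor); Cm (vi in Eb major, v in F minor).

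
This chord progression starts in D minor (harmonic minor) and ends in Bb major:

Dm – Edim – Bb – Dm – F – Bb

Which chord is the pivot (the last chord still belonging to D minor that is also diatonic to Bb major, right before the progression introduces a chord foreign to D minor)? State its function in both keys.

Chords diatonic to D minor: Dm, Edim, Faug, Gm, A, Bb, C#dim.
Reading the progression, the first chord not in that set is F, so the modulation leaves D minor there.
The chord immediately before F is Dm, which is diatonic to both keys: i in D minor and iii in Bb major.

Dm — i in D minor, iii in Bb major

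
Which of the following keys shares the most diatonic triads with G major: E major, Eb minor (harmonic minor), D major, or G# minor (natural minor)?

Triads of G major: G major (I), A minor (ii), B minor (iii), C major (IV), D major (V), E minor (vi), F# diminished (vii°).
E major shares 0: none.
Eb minor (harmonic minor) shares 0: none.
D major shares 4: G, Bm, D, Em.
G# minor (natural minor) shares 0: none.
The most common triads (4) are shared with D major.

D major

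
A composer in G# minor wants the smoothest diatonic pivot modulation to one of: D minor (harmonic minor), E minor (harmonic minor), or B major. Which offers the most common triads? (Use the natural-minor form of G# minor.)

B major

Triads of G# minor (natural minor): G#m (i), A#dim (ii°), B (III), C#m (iv), D#m (v), E (VI), F# (VII).
D minor (harmonic minor) shares 0: none.
E minor (harmonic minor) shares 1: B.
B major shares 7: G#m, A#dim, B, C#m, D#m, E, F#.
The most common triads (7) are shared with B major.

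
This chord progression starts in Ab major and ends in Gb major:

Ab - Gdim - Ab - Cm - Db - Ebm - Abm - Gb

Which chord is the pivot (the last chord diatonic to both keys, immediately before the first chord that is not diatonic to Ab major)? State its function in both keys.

Chords diatonic to Ab major: Ab, Bbm, Cm, Db, Eb, Fm, Gdim.
Reading the progression, the first chord not in that set is Ebm, so the modulation leaves Ab major there.
The chord immediately before Ebm is Db, which is diatonic to both keys: IV in Ab major and V in Gb major.

Db — IV in Ab major, V in Gb major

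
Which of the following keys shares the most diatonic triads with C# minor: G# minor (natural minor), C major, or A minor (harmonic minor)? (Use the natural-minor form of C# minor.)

Triads of C# minor (natural minor): C# minor (i), D# diminished (ii°), E major (III), F# minor (iv), G# minor (v), A major (VI), B major (VII).
G# minor (natural minor) shares 4: C#m, E, G#m, B.
C major shares 0: none.
A minor (harmonic minor) shares 1: E.
The most common triads (4) are shared with G# minor.

G# minor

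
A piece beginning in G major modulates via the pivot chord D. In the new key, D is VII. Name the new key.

The numeral VII denotes a major triad on scale degree 7. With D on degree 7, the tonic of the new key is E.
Degree 7 carries a major triad in natural-minor keys, so the destination is E minor.
Check: the diatonic triads of E minor (natural minor) are Em (i), F#dim (ii°), G (III), Am (iv), Bm (v), C (VI), D (VII) — D is indeed VII.

E minor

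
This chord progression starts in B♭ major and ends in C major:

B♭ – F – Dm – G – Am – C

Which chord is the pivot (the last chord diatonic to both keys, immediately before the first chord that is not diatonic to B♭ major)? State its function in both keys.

Dm — iii in B♭ major, ii in C major

Chords diatonic to B♭ major: B♭, Cm, Dm, E♭, F, Gm, Adim.
Reading the progression, the first chord not in that set is G, so the modulation leaves B♭ major there.
The chord immediately before G is Dm, which is diatonic to both keys: iii in B♭ major and ii in C major.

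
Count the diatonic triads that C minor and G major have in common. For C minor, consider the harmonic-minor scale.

1

Diatonic triads of C minor (harmonic minor): Cm (i), Ddim (ii°), E♭aug (III+), Fm (iv), G (V), A♭ (VI), Bdim (vii°).
Diatonic triads of G major: G (I), Am (ii), Bm (iii), C (IV), D (V), Em (vi), F♯dim (vii°).
Matching root and quality in both lists: G.
That gives 1 common triad.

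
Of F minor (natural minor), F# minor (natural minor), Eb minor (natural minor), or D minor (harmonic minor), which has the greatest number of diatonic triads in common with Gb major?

Eb minor

Triads of Gb major: Gb (I), Abm (ii), Bbm (iii), Cb (IV), Db (V), Ebm (vi), Fdim (vii°).
F minor (natural minor) shares 2: Bbm, Db.
F# minor (natural minor) shares 0: none.
Eb minor (natural minor) shares 7: Gb, Abm, Bbm, Cb, Db, Ebm, Fdim.
D minor (harmonic minor) shares 0: none.
The most common triads (7) are shared with Eb minor.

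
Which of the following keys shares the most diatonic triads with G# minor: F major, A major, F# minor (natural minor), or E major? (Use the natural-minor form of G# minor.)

E major

Triads of G# minor (natural minor): G# minor (i), A# diminished (ii°), B major (III), C# minor (iv), D# minor (v), E major (VI), F# major (VII).
F major shares 0: none.
A major shares 2: C#m, E.
F# minor (natural minor) shares 2: C#m, E.
E major shares 4: G#m, B, C#m, E.
The most common triads (4) are shared with E major.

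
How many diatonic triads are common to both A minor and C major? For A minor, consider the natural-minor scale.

Diatonic triads of A minor (natural minor): A minor (i), B diminished (ii°), C major (III), D minor (iv), E minor (v), F major (VI), G major (VII).
Diatonic triads of C major: C major (I), D minor (ii), E minor (iii), F major (IV), G major (V), A minor (vi), B diminished (vii°).
Matching root and quality in both lists: A minor, B diminished, C major, D minor, E minor, F major, G major.
That gives 7 common triads.

7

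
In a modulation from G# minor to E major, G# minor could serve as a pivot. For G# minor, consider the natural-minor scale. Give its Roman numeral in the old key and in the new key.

i in G# minor; iii in E major

The scale of G# minor (natural minor) is G# A# B C# D# E F#; G# is degree 1, and the triad built there (G#-B-D#) is minor, so it is i.
The scale of E major is E F# G# A B C# D#; G# is degree 3, and the triad built there (G#-B-D#) is minor, so it is iii.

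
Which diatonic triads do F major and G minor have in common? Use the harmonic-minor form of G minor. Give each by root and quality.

Triads in F major: F (I), Gm (ii), Am (iii), Bb (IV), C (V), Dm (vi), Edim (vii°).
Triads in G minor (harmonic minor): Gm (i), Adim (ii°), Bbaug (III+), Cm (iv), D (V), Eb (VI), F#dim (vii°).
Shared triads with their functions: Gm (ii in F major, i in G minor).

Gm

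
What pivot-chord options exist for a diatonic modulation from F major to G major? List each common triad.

Am, C

Triads in F major: F (I), Gm (ii), Am (iii), Bb (IV), C (V), Dm (vi), Edim (vii°).
Triads in G major: G (I), Am (ii), Bm (iii), C (IV), D (V), Em (vi), F#dim (vii°).
Shared triads with their functions: Am (iii in F major, ii in G major); C (V in F major, IV in G major).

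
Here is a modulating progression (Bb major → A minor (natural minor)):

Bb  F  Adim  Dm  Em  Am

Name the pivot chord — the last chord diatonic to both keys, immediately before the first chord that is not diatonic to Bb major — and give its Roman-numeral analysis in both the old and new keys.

Dm — iii in Bb major, iv in A minor

Chords diatonic to Bb major: Bb, Cm, Dm, Eb, F, Gm, Adim.
Reading the progression, the first chord not in that set is Em, so the modulation leaves Bb major there.
The chord immediately before Em is Dm, which is diatonic to both keys: iii in Bb major and iv in A minor.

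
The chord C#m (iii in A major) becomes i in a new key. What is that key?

The numeral i denotes a minor triad on scale degree 1. With C# on degree 1, the tonic of the new key is C#.
Degree 1 carries a minor triad in minor keys, so the destination is C# minor.
Check: the diatonic triads of C# minor (natural minor) are C#m (i), D#dim (ii°), E (III), F#m (iv), G#m (v), A (VI), B (VII) — C#m is indeed i.

C# minor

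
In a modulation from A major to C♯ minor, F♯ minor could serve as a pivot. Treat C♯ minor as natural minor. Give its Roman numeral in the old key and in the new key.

The scale of A major is A B C♯ D E F♯ G♯; F♯ is degree 6, and the triad built there (F♯-A-C♯) is minor, so it is vi.
The scale of C♯ minor (natural minor) is C♯ D♯ E F♯ G♯ A B; F♯ is degree 4, and the triad built there (F♯-A-C♯) is minor, so it is iv.

vi in A major; iv in C♯ minor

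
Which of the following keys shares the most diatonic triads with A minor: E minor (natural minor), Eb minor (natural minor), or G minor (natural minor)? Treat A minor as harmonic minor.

G minor

Triads of A minor (harmonic minor): A minor (i), B diminished (ii°), C augmented (III+), D minor (iv), E major (V), F major (VI), G# diminished (vii°).
E minor (natural minor) shares 1: Am.
Eb minor (natural minor) shares 0: none.
G minor (natural minor) shares 2: Dm, F.
The most common triads (2) are shared with G minor.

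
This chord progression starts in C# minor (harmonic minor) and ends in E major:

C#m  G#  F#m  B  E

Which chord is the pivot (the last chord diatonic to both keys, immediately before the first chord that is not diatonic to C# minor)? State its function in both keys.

F#m — iv in C# minor, ii in E major

Chords diatonic to C# minor: C#m, D#dim, Eaug, F#m, G#, A, B#dim.
Reading the progression, the first chord not in that set is B, so the modulation leaves C# minor there.
The chord immediately before B is F#m, which is diatonic to both keys: iv in C# minor and ii in E major.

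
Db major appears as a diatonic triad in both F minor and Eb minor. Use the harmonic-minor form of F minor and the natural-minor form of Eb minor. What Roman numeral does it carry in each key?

The scale of F minor (harmonic minor) is F G Ab Bb C Db E; Db is degree 6, and the triad built there (Db-F-Ab) is major, so it is VI.
The scale of Eb minor (natural minor) is Eb F Gb Ab Bb Cb Db; Db is degree 7, and the triad built there (Db-F-Ab) is major, so it is VII.

VI in F minor; VII in Eb minor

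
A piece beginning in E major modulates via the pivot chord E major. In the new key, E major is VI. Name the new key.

The numeral VI denotes a major triad on scale degree 6. With E on degree 6, the tonic of the new key is G#.
Degree 6 carries a major triad in minor keys, so the destination is G# minor.
Check: the diatonic triads of G# minor (natural minor) are G#m (i), A#dim (ii°), B (III), C#m (iv), D#m (v), E (VI), F# (VII) — E major is indeed VI.

G# minor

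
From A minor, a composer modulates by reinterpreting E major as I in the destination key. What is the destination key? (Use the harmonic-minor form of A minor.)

The numeral I denotes a major triad on scale degree 1. With E on degree 1, the tonic of the new key is E.
Degree 1 carries a major triad in major keys, so the destination is E major.
Check: the diatonic triads of E major are E (I), F#m (ii), G#m (iii), A (IV), B (V), C#m (vi), D#dim (vii°) — E major is indeed I.

E major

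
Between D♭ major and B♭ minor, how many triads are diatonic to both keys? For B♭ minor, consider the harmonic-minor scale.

4

Diatonic triads of D♭ major: D♭ major (I), E♭ minor (ii), F minor (iii), G♭ major (IV), A♭ major (V), B♭ minor (vi), C diminished (vii°).
Diatonic triads of B♭ minor (harmonic minor): B♭ minor (i), C diminished (ii°), D♭ augmented (III+), E♭ minor (iv), F major (V), G♭ major (VI), A diminished (vii°).
Matching root and quality in both lists: E♭ minor, G♭ major, B♭ minor, C diminished.
That gives 4 common triads.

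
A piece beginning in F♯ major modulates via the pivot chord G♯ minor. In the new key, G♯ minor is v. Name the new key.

The numeral v denotes a minor triad on scale degree 5. With G♯ on degree 5, the tonic of the new key is C♯.
Degree 5 carries a minor triad in natural-minor keys, so the destination is C♯ minor.
Check: the diatonic triads of C♯ minor (natural minor) are C♯m (i), D♯dim (ii°), E (III), F♯m (iv), G♯m (v), A (VI), B (VII) — G♯ minor is indeed v.

C♯ minor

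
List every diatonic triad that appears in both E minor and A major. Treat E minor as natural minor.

Bm, D

Triads in E minor (natural minor): E minor (i), F# diminished (ii°), G major (III), A minor (iv), B minor (v), C major (VI), D major (VII).
Triads in A major: A major (I), B minor (ii), C# minor (iii), D major (IV), E major (V), F# minor (vi), G# diminished (vii°).
Shared triads with their functions: B minor (v in E minor, ii in A major); D major (VII in E minor, IV in A major).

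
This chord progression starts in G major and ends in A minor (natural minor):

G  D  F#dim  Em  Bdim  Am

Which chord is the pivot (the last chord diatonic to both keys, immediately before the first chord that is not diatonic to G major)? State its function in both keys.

Chords diatonic to G major: G, Am, Bm, C, D, Em, F#dim.
Reading the progression, the first chord not in that set is Bdim, so the modulation leaves G major there.
The chord immediately before Bdim is Em, which is diatonic to both keys: vi in G major and v in A minor.

Em — vi in G major, v in A minor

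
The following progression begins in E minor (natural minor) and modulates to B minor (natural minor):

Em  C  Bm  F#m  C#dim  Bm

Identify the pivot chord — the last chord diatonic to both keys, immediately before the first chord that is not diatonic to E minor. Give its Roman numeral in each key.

Chords diatonic to E minor: Em, F#dim, G, Am, Bm, C, D.
Reading the progression, the first chord not in that set is F#m, so the modulation leaves E minor there.
The chord immediately before F#m is Bm, which is diatonic to both keys: v in E minor and i in B minor.

Bm — v in E minor, i in B minor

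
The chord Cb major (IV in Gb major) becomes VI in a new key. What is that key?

Eb minor

The numeral VI denotes a major triad on scale degree 6. With Cb on degree 6, the tonic of the new key is Eb.
Degree 6 carries a major triad in minor keys, so the destination is Eb minor.
Check: the diatonic triads of Eb minor (natural minor) are Ebm (i), Fdim (ii°), Gb (III), Abm (iv), Bbm (v), Cb (VI), Db (VII) — Cb major is indeed VI.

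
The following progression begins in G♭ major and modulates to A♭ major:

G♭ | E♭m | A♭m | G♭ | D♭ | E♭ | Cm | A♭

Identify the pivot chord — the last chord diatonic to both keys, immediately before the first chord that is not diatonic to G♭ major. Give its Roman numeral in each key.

D♭ — V in G♭ major, IV in A♭ major

Chords diatonic to G♭ major: G♭, A♭m, B♭m, C♭, D♭, E♭m, Fdim.
Reading the progression, the first chord not in that set is E♭, so the modulation leaves G♭ major there.
The chord immediately before E♭ is D♭, which is diatonic to both keys: V in G♭ major and IV in A♭ major.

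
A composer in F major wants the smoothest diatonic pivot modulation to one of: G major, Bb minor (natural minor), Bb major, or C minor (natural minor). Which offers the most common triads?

Triads of F major: F major (I), G minor (ii), A minor (iii), Bb major (IV), C major (V), D minor (vi), E diminished (vii°).
G major shares 2: Am, C.
Bb minor (natural minor) shares 0: none.
Bb major shares 4: F, Gm, Bb, Dm.
C minor (natural minor) shares 2: Gm, Bb.
The most common triads (4) are shared with Bb major.

Bb major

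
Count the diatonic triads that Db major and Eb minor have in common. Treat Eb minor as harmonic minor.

Diatonic triads of Db major: Db (I), Ebm (ii), Fm (iii), Gb (IV), Ab (V), Bbm (vi), Cdim (vii°).
Diatonic triads of Eb minor (harmonic minor): Ebm (i), Fdim (ii°), Gbaug (III+), Abm (iv), Bb (V), Cb (VI), Ddim (vii°).
Matching root and quality in both lists: Ebm.
That gives 1 common triad.

1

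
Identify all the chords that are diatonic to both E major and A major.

E, F#m, A, C#m

Triads in E major: E (I), F#m (ii), G#m (iii), A (IV), B (V), C#m (vi), D#dim (vii°).
Triads in A major: A (I), Bm (ii), C#m (iii), D (IV), E (V), F#m (vi), G#dim (vii°).
Shared triads with their functions: E (I in E major, V in A major); F#m (ii in E major, vi in A major); A (IV in E major, I in A major); C#m (vi in E major, iii in A major).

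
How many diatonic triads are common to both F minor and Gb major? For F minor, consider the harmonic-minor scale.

Diatonic triads of F minor (harmonic minor): Fm (i), Gdim (ii°), Abaug (III+), Bbm (iv), C (V), Db (VI), Edim (vii°).
Diatonic triads of Gb major: Gb (I), Abm (ii), Bbm (iii), Cb (IV), Db (V), Ebm (vi), Fdim (vii°).
Matching root and quality in both lists: Bbm, Db.
That gives 2 common triads.

2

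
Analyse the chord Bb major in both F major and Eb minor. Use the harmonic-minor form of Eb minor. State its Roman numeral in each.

IV in F major; V in Eb minor

The scale of F major is F G A Bb C D E; Bb is degree 4, and the triad built there (Bb-D-F) is major, so it is IV.
The scale of Eb minor (harmonic minor) is Eb F Gb Ab Bb Cb D; Bb is degree 5, and the triad built there (Bb-D-F) is major, so it is V.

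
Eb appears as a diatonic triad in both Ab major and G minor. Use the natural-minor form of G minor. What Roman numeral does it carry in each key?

The scale of Ab major is Ab Bb C Db Eb F G; Eb is degree 5, and the triad built there (Eb-G-Bb) is major, so it is V.
The scale of G minor (natural minor) is G A Bb C D Eb F; Eb is degree 6, and the triad built there (Eb-G-Bb) is major, so it is VI.

V in Ab major; VI in G minor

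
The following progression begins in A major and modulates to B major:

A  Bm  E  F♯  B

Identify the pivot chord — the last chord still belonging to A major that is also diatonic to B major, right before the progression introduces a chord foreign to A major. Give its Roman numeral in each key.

Chords diatonic to A major: A, Bm, C♯m, D, E, F♯m, G♯dim.
Reading the progression, the first chord not in that set is F♯, so the modulation leaves A major there.
The chord immediately before F♯ is E, which is diatonic to both keys: V in A major and IV in B major.

E — V in A major, IV in B major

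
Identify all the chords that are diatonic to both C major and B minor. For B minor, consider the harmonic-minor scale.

Triads in C major: C (I), Dm (ii), Em (iii), F (IV), G (V), Am (vi), Bdim (vii°).
Triads in B minor (harmonic minor): Bm (i), C#dim (ii°), Daug (III+), Em (iv), F# (V), G (VI), A#dim (vii°).
Shared triads with their functions: Em (iii in C major, iv in B minor); G (V in C major, VI in B minor).

Em, G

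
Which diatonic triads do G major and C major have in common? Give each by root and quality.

Triads in G major: G major (I), A minor (ii), B minor (iii), C major (IV), D major (V), E minor (vi), F# diminished (vii°).
Triads in C major: C major (I), D minor (ii), E minor (iii), F major (IV), G major (V), A minor (vi), B diminished (vii°).
Shared triads with their functions: G major (I in G major, V in C major); A minor (ii in G major, vi in C major); C major (IV in G major, I in C major); E minor (vi in G major, iii in C major).

G, Am, C, Em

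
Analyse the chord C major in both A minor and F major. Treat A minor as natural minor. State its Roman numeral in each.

III in A minor; V in F major

The scale of A minor (natural minor) is A B C D E F G; C is degree 3, and the triad built there (C-E-G) is major, so it is III.
The scale of F major is F G A Bb C D E; C is degree 5, and the triad built there (C-E-G) is major, so it is V.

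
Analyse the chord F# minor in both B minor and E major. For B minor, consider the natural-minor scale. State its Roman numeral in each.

v in B minor; ii in E major

The scale of B minor (natural minor) is B C# D E F# G A; F# is degree 5, and the triad built there (F#-A-C#) is minor, so it is v.
The scale of E major is E F# G# A B C# D#; F# is degree 2, and the triad built there (F#-A-C#) is minor, so it is ii.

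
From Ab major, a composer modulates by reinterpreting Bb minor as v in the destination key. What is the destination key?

Eb minor

The numeral v denotes a minor triad on scale degree 5. With Bb on degree 5, the tonic of the new key is Eb.
Degree 5 carries a minor triad in natural-minor keys, so the destination is Eb minor.
Check: the diatonic triads of Eb minor (natural minor) are Ebm (i), Fdim (ii°), Gb (III), Abm (iv), Bbm (v), Cb (VI), Db (VII) — Bb minor is indeed v.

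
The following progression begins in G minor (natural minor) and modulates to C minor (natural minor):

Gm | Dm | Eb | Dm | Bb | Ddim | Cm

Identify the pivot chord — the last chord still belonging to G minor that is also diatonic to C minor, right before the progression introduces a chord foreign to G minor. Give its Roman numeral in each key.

Bb — III in G minor, VII in C minor

Chords diatonic to G minor: Gm, Adim, Bb, Cm, Dm, Eb, F.
Reading the progression, the first chord not in that set is Ddim, so the modulation leaves G minor there.
The chord immediately before Ddim is Bb, which is diatonic to both keys: III in G minor and VII in C minor.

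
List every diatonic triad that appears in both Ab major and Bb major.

Triads in Ab major: Ab (I), Bbm (ii), Cm (iii), Db (IV), Eb (V), Fm (vi), Gdim (vii°).
Triads in Bb major: Bb (I), Cm (ii), Dm (iii), Eb (IV), F (V), Gm (vi), Adim (vii°).
Shared triads with their functions: Cm (iii in Ab major, ii in Bb major); Eb (V in Ab major, IV in Bb major).

Cm, Eb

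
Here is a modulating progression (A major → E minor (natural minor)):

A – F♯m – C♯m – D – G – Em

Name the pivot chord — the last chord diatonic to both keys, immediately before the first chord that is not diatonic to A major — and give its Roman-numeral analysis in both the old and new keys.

D — IV in A major, VII in E minor

Chords diatonic to A major: A, Bm, C♯m, D, E, F♯m, G♯dim.
Reading the progression, the first chord not in that set is G, so the modulation leaves A major there.
The chord immediately before G is D, which is diatonic to both keys: IV in A major and VII in E minor.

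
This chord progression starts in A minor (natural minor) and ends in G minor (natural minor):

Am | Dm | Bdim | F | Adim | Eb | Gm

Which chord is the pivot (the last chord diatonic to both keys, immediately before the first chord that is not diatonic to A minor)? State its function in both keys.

F — VI in A minor, VII in G minor

Chords diatonic to A minor: Am, Bdim, C, Dm, Em, F, G.
Reading the progression, the first chord not in that set is Adim, so the modulation leaves A minor there.
The chord immediately before Adim is F, which is diatonic to both keys: VI in A minor and VII in G minor.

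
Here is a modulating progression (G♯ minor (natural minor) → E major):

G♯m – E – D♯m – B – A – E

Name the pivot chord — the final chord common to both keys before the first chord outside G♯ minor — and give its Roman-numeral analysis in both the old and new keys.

Chords diatonic to G♯ minor: G♯m, A♯dim, B, C♯m, D♯m, E, F♯.
Reading the progression, the first chord not in that set is A, so the modulation leaves G♯ minor there.
The chord immediately before A is B, which is diatonic to both keys: III in G♯ minor and V in E major.

B — III in G♯ minor, V in E major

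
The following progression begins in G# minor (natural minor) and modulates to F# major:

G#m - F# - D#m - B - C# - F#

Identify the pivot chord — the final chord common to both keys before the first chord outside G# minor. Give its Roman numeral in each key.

Chords diatonic to G# minor: G#m, A#dim, B, C#m, D#m, E, F#.
Reading the progression, the first chord not in that set is C#, so the modulation leaves G# minor there.
The chord immediately before C# is B, which is diatonic to both keys: III in G# minor and IV in F# major.

B — III in G# minor, IV in F# major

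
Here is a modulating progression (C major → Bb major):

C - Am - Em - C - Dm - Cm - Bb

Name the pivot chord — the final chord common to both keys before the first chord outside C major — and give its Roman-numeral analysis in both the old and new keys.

Dm — ii in C major, iii in Bb major

Chords diatonic to C major: C, Dm, Em, F, G, Am, Bdim.
Reading the progression, the first chord not in that set is Cm, so the modulation leaves C major there.
The chord immediately before Cm is Dm, which is diatonic to both keys: ii in C major and iii in Bb major.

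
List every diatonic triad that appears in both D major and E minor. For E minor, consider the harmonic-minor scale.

Em

Triads in D major: D (I), Em (ii), F♯m (iii), G (IV), A (V), Bm (vi), C♯dim (vii°).
Triads in E minor (harmonic minor): Em (i), F♯dim (ii°), Gaug (III+), Am (iv), B (V), C (VI), D♯dim (vii°).
Shared triads with their functions: Em (ii in D major, i in E minor).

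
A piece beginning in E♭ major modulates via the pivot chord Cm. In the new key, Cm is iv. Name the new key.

G minor

The numeral iv denotes a minor triad on scale degree 4. With C on degree 4, the tonic of the new key is G.
Degree 4 carries a minor triad in minor keys, so the destination is G minor.
Check: the diatonic triads of G minor (natural minor) are Gm (i), Adim (ii°), B♭ (III), Cm (iv), Dm (v), E♭ (VI), F (VII) — Cm is indeed iv.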